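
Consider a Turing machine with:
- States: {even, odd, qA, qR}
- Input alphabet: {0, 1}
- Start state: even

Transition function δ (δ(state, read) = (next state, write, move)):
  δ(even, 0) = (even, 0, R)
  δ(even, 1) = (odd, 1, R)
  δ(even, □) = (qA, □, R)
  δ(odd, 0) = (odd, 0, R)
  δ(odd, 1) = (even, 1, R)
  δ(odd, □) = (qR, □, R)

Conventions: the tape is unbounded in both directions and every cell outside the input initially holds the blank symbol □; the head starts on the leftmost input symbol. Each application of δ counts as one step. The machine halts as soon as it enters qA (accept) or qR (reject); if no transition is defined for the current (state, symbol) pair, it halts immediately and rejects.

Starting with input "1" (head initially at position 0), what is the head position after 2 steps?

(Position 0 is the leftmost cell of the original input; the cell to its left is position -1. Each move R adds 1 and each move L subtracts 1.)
Step 0: [even]1 (head at position 0)
Step 1: δ(even, 1) = (odd, 1, R)  ⊢  1[odd]□ (head at position 1)
Step 2: δ(odd, □) = (qR, □, R)  ⊢  1□[qR]□ (head at position 2)
Head position after 2 steps: 2

Final answer: Position 2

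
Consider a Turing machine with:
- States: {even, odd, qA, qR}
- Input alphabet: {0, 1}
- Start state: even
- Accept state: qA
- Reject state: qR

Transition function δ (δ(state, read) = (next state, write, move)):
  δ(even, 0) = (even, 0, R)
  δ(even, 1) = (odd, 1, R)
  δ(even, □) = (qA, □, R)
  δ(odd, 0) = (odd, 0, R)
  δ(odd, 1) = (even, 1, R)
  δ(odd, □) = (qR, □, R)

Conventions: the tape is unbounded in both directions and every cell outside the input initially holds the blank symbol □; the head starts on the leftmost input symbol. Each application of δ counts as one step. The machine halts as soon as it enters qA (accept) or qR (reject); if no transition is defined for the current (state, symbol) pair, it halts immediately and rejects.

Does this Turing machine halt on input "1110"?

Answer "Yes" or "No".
Step 0: [even]1110 (head at position 0)
Step 1: δ(even, 1) = (odd, 1, R)  ⊢  1[odd]110 (head at position 1)
Step 2: δ(odd, 1) = (even, 1, R)  ⊢  11[even]10 (head at position 2)
Step 3: δ(even, 1) = (odd, 1, R)  ⊢  111[odd]0 (head at position 3)
Step 4: δ(odd, 0) = (odd, 0, R)  ⊢  1110[odd]□ (head at position 4)
Step 5: δ(odd, □) = (qR, □, R)  ⊢  1110□[qR]□ (head at position 5)
The machine is in qR, so it halts and rejects.
It halts after 5 steps.

Final answer: Yes - halts after 5 steps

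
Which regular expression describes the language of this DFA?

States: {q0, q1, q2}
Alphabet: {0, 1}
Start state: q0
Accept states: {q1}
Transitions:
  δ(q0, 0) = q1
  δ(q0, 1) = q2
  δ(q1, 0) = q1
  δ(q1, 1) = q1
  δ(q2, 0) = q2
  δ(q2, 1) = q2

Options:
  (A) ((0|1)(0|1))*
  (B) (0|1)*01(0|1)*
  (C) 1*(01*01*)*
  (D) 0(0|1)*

Testing sample strings against the DFA:
  '0100' -> accepted
  '1011' -> rejected
  '11' -> rejected
  '111' -> rejected
Checking each option for a counterexample:
  (A) ((0|1)(0|1))*: ε is rejected by the DFA but matches the regex → eliminated
  (B) (0|1)*01(0|1)*: '0' is accepted by the DFA but does not match the regex → eliminated
  (C) 1*(01*01*)*: ε is rejected by the DFA but matches the regex → eliminated
  (D) 0(0|1)*: agrees with the DFA on all strings of length ≤ 4
Only (D) 0(0|1)* is consistent with the DFA.

Final answer: (D) 0(0|1)*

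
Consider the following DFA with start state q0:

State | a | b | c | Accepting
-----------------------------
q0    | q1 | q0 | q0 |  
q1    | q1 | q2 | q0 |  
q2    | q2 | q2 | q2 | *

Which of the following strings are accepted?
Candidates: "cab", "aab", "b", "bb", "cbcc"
"cab": q0 → q0 → q1 → q2; q2 is accepting → accepted
"aab": q0 → q1 → q1 → q2; q2 is accepting → accepted
"b": q0 → q0; q0 is not accepting → rejected
"bb": q0 → q0 → q0; q0 is not accepting → rejected
"cbcc": q0 → q0 → q0 → q0 → q0; q0 is not accepting → rejected

Final answer: "cab", "aab"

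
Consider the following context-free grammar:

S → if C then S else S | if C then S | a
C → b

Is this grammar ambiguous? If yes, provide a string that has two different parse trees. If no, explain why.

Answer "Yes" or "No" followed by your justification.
The 'dangling else' can attach to either if. Two leftmost derivations of  if b then if b then a else a:
  (1) S ⇒ if C then S else S ⇒ if b then S else S ⇒ if b then if C then S else S ⇒ if b then if b then S else S ⇒ if b then if b then a else S ⇒ if b then if b then a else a   (else belongs to the outer if)
  (2) S ⇒ if C then S ⇒ if b then S ⇒ if b then if C then S else S ⇒ if b then if b then S else S ⇒ if b then if b then a else S ⇒ if b then if b then a else a   (else belongs to the inner if)
Two distinct parse trees for the same string, so the grammar is ambiguous.

Final answer: Yes - the string 'if b then if b then a else a' has two distinct leftmost derivations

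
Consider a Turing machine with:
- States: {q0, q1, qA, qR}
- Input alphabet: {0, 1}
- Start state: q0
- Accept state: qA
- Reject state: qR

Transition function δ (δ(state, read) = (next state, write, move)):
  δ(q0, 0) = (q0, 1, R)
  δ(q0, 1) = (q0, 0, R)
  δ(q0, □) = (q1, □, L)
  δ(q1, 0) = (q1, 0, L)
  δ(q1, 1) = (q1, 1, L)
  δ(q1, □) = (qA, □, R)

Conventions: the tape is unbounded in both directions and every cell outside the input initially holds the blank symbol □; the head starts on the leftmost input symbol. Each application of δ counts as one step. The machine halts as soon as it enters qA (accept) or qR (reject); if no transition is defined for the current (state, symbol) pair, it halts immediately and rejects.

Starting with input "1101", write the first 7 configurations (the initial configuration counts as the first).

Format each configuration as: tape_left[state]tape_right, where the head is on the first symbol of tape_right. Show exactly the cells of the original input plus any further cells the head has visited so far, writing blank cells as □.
Step 0: [q0]1101 (head at position 0)
Step 1: δ(q0, 1) = (q0, 0, R)  ⊢  0[q0]101 (head at position 1)
Step 2: δ(q0, 1) = (q0, 0, R)  ⊢  00[q0]01 (head at position 2)
Step 3: δ(q0, 0) = (q0, 1, R)  ⊢  001[q0]1 (head at position 3)
Step 4: δ(q0, 1) = (q0, 0, R)  ⊢  0010[q0]□ (head at position 4)
Step 5: δ(q0, □) = (q1, □, L)  ⊢  001[q1]0□ (head at position 3)
Step 6: δ(q1, 0) = (q1, 0, L)  ⊢  00[q1]10□ (head at position 2)

Final answer: [q0]1101 ⊢ 0[q0]101 ⊢ 00[q0]01 ⊢ 001[q0]1 ⊢ 0010[q0]□ ⊢ 001[q1]0□ ⊢ 00[q1]10□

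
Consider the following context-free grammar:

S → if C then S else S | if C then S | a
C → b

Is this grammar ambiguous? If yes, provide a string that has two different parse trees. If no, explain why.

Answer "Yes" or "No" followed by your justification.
The 'dangling else' can attach to either if. Two leftmost derivations of  if b then if b then a else a:
  (1) S ⇒ if C then S else S ⇒ if b then S else S ⇒ if b then if C then S else S ⇒ if b then if b then S else S ⇒ if b then if b then a else S ⇒ if b then if b then a else a   (else belongs to the outer if)
  (2) S ⇒ if C then S ⇒ if b then S ⇒ if b then if C then S else S ⇒ if b then if b then S else S ⇒ if b then if b then a else S ⇒ if b then if b then a else a   (else belongs to the inner if)
Two distinct parse trees for the same string, so the grammar is ambiguous.

Final answer: Yes - the string 'if b then if b then a else a' has two distinct leftmost derivations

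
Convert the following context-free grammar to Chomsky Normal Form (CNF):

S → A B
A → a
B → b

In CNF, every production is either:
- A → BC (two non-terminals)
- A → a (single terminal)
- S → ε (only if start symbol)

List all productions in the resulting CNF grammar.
The grammar has no ε-productions or unit productions to eliminate.
S → A B is already in CNF (two non-terminals) – keep it.
A → a is already in CNF (single terminal) – keep it.
B → b is already in CNF (single terminal) – keep it.
Resulting CNF grammar (3 productions): A → a; B → b; S → A B

Final answer: A → a; B → b; S → A B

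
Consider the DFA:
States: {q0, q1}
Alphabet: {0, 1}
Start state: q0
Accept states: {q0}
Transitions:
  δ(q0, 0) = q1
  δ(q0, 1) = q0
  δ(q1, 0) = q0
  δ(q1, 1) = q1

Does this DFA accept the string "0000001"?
Processing string "0000001":
  q0 --0--> q1
  q1 --0--> q0
  q0 --0--> q1
  q1 --0--> q0
  q0 --0--> q1
  q1 --0--> q0
  q0 --1--> q0
Final state: q0
Accept states: {q0}
q0 is an accept state, so the string is accepted.

Final answer: Yes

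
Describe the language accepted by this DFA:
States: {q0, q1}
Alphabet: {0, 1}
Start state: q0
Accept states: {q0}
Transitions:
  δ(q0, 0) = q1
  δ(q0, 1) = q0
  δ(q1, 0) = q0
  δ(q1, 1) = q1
Analyzing the DFA structure:
Start state: q0
Accept states: {q0}
Interpreting what each state remembers (checking against the transitions):
  q0: an even number of 0s has been read so far
  q1: an odd number of 0s has been read so far
  δ(q0, 0): in q0 (an even number of 0s has been read so far), after reading 0 we have: an odd number of 0s has been read so far → q1
  δ(q0, 1): in q0 (an even number of 0s has been read so far), after reading 1 we have: an even number of 0s has been read so far → q0
  δ(q1, 0): in q1 (an odd number of 0s has been read so far), after reading 0 we have: an even number of 0s has been read so far → q0
  δ(q1, 1): in q1 (an odd number of 0s has been read so far), after reading 1 we have: an odd number of 0s has been read so far → q1
A string is accepted iff it ends in {q0}, i.e. an even number of 0s has been read so far.
Language: All binary strings with an even number of 0s

Final answer: All binary strings with an even number of 0s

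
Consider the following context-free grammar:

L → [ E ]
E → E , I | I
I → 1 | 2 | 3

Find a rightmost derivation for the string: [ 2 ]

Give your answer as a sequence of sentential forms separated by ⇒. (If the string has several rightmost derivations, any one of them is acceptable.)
Start with L.
Step 1: the rightmost non-terminal is L; apply L → [ E ]:  [ E ]
Step 2: the rightmost non-terminal is E; apply E → I:  [ I ]
Step 3: the rightmost non-terminal is I; apply I → 2:  [ 2 ]

Final answer: L ⇒ [ E ] ⇒ [ I ] ⇒ [ 2 ]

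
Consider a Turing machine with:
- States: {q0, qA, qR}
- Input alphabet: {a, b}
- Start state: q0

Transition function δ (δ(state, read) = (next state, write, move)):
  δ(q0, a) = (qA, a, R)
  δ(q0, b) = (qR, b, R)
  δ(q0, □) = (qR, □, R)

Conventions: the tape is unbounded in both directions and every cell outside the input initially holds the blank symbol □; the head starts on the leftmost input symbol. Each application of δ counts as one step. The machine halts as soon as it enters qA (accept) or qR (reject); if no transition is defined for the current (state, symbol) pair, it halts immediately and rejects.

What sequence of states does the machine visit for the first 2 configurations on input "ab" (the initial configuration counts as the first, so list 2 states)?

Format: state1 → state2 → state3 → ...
Step 0: [q0]ab (head at position 0)
Step 1: δ(q0, a) = (qA, a, R)  ⊢  a[qA]b (head at position 1)
Reading off the states of these 2 configurations: q0 → qA

Final answer: q0 → qA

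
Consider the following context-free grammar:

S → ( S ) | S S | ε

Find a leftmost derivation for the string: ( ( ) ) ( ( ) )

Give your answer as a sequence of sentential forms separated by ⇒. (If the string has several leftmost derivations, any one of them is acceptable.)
Start with S.
Step 1: the leftmost non-terminal is S; apply S → S S:  S S
Step 2: the leftmost non-terminal is S; apply S → ( S ):  ( S ) S
Step 3: the leftmost non-terminal is S; apply S → ( S ):  ( ( S ) ) S
Step 4: the leftmost non-terminal is S; apply S → ε:  ( ( ) ) S
Step 5: the leftmost non-terminal is S; apply S → ( S ):  ( ( ) ) ( S )
Step 6: the leftmost non-terminal is S; apply S → ( S ):  ( ( ) ) ( ( S ) )
Step 7: the leftmost non-terminal is S; apply S → ε:  ( ( ) ) ( ( ) )

Final answer: S ⇒ S S ⇒ ( S ) S ⇒ ( ( S ) ) S ⇒ ( ( ) ) S ⇒ ( ( ) ) ( S ) ⇒ ( ( ) ) ( ( S ) ) ⇒ ( ( ) ) ( ( ) )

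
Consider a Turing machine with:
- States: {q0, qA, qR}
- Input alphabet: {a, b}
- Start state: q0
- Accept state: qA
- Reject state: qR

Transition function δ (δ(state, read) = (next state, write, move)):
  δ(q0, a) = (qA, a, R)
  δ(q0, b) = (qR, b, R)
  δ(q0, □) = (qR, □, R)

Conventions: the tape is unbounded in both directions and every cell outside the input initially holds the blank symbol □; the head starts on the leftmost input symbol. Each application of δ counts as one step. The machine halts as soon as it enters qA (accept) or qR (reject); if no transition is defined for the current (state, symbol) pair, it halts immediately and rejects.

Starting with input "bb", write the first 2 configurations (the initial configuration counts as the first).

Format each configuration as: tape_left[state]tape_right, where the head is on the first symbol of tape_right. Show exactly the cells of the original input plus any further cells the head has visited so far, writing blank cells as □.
Step 0: [q0]bb (head at position 0)
Step 1: δ(q0, b) = (qR, b, R)  ⊢  b[qR]b (head at position 1)

Final answer: [q0]bb ⊢ b[qR]b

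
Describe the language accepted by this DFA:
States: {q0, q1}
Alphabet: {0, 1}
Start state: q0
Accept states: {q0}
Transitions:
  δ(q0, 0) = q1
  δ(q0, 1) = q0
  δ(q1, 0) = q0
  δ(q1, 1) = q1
Analyzing the DFA structure:
Start state: q0
Accept states: {q0}
Interpreting what each state remembers (checking against the transitions):
  q0: an even number of 0s has been read so far
  q1: an odd number of 0s has been read so far
  δ(q0, 0): in q0 (an even number of 0s has been read so far), after reading 0 we have: an odd number of 0s has been read so far → q1
  δ(q0, 1): in q0 (an even number of 0s has been read so far), after reading 1 we have: an even number of 0s has been read so far → q0
  δ(q1, 0): in q1 (an odd number of 0s has been read so far), after reading 0 we have: an even number of 0s has been read so far → q0
  δ(q1, 1): in q1 (an odd number of 0s has been read so far), after reading 1 we have: an odd number of 0s has been read so far → q1
A string is accepted iff it ends in {q0}, i.e. an even number of 0s has been read so far.
Language: All binary strings with an even number of 0s

Final answer: All binary strings with an even number of 0s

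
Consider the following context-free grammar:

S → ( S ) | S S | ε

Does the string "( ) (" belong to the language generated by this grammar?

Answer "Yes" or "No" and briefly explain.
Each production adds parentheses only in matched pairs (S → ( S )) or none at all, so every derived string has equally many '(' and ')'. The string ( ) ( has two '(' and one ')', so it cannot be derived.

Final answer: No - no valid derivation exists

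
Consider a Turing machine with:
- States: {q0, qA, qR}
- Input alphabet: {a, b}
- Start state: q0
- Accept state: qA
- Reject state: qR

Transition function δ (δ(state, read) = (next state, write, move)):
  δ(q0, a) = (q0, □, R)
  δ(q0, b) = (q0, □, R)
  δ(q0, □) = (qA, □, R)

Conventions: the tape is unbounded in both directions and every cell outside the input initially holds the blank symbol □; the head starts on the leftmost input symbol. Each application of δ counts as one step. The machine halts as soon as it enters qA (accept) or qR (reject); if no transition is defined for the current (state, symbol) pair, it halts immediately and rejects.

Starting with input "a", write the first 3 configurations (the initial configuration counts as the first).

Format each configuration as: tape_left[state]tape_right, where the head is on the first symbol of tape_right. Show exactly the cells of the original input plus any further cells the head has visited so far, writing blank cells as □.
Step 0: [q0]a (head at position 0)
Step 1: δ(q0, a) = (q0, □, R)  ⊢  □[q0]□ (head at position 1)
Step 2: δ(q0, □) = (qA, □, R)  ⊢  □□[qA]□ (head at position 2)

Final answer: [q0]a ⊢ □[q0]□ ⊢ □□[qA]□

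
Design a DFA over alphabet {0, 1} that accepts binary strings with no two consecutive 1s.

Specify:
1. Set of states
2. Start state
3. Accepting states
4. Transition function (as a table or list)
One valid DFA (any DFA recognizing the same language is acceptable):
States: {q0, q1, dead}
Start: q0
Accepting: {q0, q1}
Transitions (accepting states marked with *):
State | 0 | 1 | Accepting
-------------------------
q0    | q0 | q1 | *
q1    | q0 | dead | *
dead  | dead | dead |  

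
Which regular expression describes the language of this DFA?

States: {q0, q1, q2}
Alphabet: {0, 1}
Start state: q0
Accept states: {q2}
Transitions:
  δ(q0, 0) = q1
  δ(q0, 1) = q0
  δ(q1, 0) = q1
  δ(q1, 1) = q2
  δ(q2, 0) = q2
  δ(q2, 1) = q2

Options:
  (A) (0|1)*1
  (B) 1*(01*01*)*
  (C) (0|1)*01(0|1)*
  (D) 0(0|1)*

Testing sample strings against the DFA:
  '1001' -> accepted
  '01110' -> accepted
  '0001' -> accepted
  '10' -> rejected
Checking each option for a counterexample:
  (A) (0|1)*1: '1' is rejected by the DFA but matches the regex → eliminated
  (B) 1*(01*01*)*: ε is rejected by the DFA but matches the regex → eliminated
  (C) (0|1)*01(0|1)*: agrees with the DFA on all strings of length ≤ 4
  (D) 0(0|1)*: '0' is rejected by the DFA but matches the regex → eliminated
Only (C) (0|1)*01(0|1)* is consistent with the DFA.

Final answer: (C) (0|1)*01(0|1)*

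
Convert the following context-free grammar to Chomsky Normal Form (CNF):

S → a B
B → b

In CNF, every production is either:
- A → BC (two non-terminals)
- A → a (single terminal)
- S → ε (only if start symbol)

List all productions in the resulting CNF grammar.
The grammar has no ε-productions or unit productions to eliminate.
S → a B has terminal a in a right-hand side of length ≥ 2: introduce T_a → a and use T_a in place of a.
B → b is already in CNF (single terminal) – keep it.
S → a B becomes S → T_a B.
Resulting CNF grammar (3 productions): T_a → a; B → b; S → T_a B

Final answer: T_a → a; B → b; S → T_a B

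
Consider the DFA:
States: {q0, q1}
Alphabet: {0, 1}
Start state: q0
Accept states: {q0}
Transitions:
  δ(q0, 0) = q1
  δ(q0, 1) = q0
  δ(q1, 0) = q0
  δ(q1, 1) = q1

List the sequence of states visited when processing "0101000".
Starting at q0
Read '0': q0 -> q1
Read '1': q1 -> q1
Read '0': q1 -> q0
Read '1': q0 -> q0
Read '0': q0 -> q1
Read '0': q1 -> q0
Read '0': q0 -> q1

Final answer: q0 -> q1 -> q1 -> q0 -> q0 -> q1 -> q0 -> q1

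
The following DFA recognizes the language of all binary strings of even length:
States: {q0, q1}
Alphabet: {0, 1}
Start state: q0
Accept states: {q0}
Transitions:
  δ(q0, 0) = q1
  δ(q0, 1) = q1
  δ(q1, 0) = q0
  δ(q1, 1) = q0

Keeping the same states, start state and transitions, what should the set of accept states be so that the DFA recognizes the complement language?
The DFA is complete (every state has a transition on every symbol), so the complement
is recognized by the same DFA with accepting and non-accepting states swapped.
Original accept states: {q0}
Complement accept states = All states - Original accept states
= {q0, q1} - {q0}
= {q1}
Complement language: strings of ODD length

Final answer: {q1}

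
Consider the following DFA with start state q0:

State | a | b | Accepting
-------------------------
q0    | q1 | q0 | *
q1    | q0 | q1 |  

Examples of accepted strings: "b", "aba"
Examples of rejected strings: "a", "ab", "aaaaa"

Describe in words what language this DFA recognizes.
strings over {a,b} with an even number of a's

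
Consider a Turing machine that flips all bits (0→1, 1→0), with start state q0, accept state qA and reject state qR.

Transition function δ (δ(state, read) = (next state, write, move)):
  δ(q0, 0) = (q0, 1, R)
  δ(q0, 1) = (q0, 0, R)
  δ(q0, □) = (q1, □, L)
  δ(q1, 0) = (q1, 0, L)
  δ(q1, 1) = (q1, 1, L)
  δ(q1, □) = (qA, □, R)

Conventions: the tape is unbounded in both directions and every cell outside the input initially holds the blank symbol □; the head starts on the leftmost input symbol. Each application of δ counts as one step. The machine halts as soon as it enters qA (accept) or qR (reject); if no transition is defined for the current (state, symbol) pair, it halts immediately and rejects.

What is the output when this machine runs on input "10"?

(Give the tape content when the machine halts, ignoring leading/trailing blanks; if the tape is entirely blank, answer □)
Step 0: [q0]10 (head at position 0)
Step 1: δ(q0, 1) = (q0, 0, R)  ⊢  0[q0]0 (head at position 1)
Step 2: δ(q0, 0) = (q0, 1, R)  ⊢  01[q0]□ (head at position 2)
Step 3: δ(q0, □) = (q1, □, L)  ⊢  0[q1]1□ (head at position 1)
Step 4: δ(q1, 1) = (q1, 1, L)  ⊢  [q1]01□ (head at position 0)
Step 5: δ(q1, 0) = (q1, 0, L)  ⊢  [q1]□01□ (head at position -1)
Step 6: δ(q1, □) = (qA, □, R)  ⊢  □[qA]01□ (head at position 0)
The machine is in qA, so it halts and accepts.
Tape content when halted (ignoring surrounding blanks): 01

Final answer: Output: 01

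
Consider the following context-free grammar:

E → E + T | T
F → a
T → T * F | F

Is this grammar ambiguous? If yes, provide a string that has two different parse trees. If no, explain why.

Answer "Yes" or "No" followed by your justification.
This is the standard stratified expression grammar: '+' is introduced only by the left-recursive rule E → E + T and '*' only by the left-recursive rule T → T * F, with F → a. For any string, the last '+' must be the one produced at the root E (everything after it is a T containing no '+'), and likewise within each T the last '*' is produced at its root. This fixes the parse tree uniquely (left-associative, '*' binding tighter than '+'), so every string has exactly one parse tree.

Final answer: No - the grammar is unambiguous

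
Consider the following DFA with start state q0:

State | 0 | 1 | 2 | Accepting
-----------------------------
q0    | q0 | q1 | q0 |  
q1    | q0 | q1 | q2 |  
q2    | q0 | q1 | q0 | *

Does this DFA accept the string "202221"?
Start in q0.
Read '2': q0 → q0
Read '0': q0 → q0
Read '2': q0 → q0
Read '2': q0 → q0
Read '2': q0 → q0
Read '1': q0 → q1
Final state q1 is not accepting, so the string is rejected.

Final answer: No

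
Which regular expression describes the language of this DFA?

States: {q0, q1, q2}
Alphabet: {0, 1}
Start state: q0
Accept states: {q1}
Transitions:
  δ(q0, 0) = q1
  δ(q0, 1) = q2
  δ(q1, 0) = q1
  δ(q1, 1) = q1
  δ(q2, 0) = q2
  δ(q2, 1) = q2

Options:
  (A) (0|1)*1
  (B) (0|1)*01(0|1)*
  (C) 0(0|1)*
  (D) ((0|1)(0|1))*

Testing sample strings against the DFA:
  '110' -> rejected
  '11011' -> rejected
  '1011' -> rejected
  '10' -> rejected
Checking each option for a counterexample:
  (A) (0|1)*1: '0' is accepted by the DFA but does not match the regex → eliminated
  (B) (0|1)*01(0|1)*: '0' is accepted by the DFA but does not match the regex → eliminated
  (C) 0(0|1)*: agrees with the DFA on all strings of length ≤ 4
  (D) ((0|1)(0|1))*: ε is rejected by the DFA but matches the regex → eliminated
Only (C) 0(0|1)* is consistent with the DFA.

Final answer: (C) 0(0|1)*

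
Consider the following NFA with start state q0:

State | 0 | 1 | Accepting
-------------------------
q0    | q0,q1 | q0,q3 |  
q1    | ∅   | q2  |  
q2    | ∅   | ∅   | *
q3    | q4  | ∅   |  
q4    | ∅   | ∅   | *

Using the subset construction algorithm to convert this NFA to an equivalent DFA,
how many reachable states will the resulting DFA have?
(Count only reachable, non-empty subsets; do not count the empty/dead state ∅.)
Start subset: {q0}
{q0}: on 0 → {q0, q1}, on 1 → {q0, q3}
{q0, q1}: on 0 → {q0, q1}, on 1 → {q0, q2, q3}
{q0, q3}: on 0 → {q0, q1, q4}, on 1 → {q0, q3}
{q0, q2, q3}: on 0 → {q0, q1, q4}, on 1 → {q0, q3}
{q0, q1, q4}: on 0 → {q0, q1}, on 1 → {q0, q2, q3}
Reachable non-empty subsets: {q0}, {q0, q1}, {q0, q3}, {q0, q2, q3}, {q0, q1, q4} — 5 in total.

Final answer: 5 states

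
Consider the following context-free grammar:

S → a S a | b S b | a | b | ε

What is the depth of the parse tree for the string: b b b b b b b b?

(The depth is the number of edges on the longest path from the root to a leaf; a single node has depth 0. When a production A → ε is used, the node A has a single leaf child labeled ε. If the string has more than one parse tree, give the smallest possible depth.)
The string has even length 8, so its (unique) parse tree peels off matching outer symbols: S → b S b, S → b S b, S → b S b, S → b S b, and finally S → ε for the empty middle.
The S nodes are at depths 0..4; the ε leaf under the innermost S is at depth 5 (terminal leaves are at depths 1..4).
Depth = 5.

Final answer: 5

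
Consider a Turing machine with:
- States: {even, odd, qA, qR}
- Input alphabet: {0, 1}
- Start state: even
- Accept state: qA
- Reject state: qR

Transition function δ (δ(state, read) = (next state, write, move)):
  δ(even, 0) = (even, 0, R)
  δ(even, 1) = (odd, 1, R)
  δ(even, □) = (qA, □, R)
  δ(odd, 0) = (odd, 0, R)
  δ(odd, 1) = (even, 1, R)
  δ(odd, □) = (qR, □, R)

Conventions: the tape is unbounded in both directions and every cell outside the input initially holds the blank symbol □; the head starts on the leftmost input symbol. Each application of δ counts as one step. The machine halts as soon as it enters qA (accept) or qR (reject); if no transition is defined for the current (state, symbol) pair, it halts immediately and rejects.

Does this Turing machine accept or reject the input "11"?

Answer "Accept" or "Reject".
Step 0: [even]11 (head at position 0)
Step 1: δ(even, 1) = (odd, 1, R)  ⊢  1[odd]1 (head at position 1)
Step 2: δ(odd, 1) = (even, 1, R)  ⊢  11[even]□ (head at position 2)
Step 3: δ(even, □) = (qA, □, R)  ⊢  11□[qA]□ (head at position 3)
The machine is in qA, so it halts and accepts.

Final answer: Accept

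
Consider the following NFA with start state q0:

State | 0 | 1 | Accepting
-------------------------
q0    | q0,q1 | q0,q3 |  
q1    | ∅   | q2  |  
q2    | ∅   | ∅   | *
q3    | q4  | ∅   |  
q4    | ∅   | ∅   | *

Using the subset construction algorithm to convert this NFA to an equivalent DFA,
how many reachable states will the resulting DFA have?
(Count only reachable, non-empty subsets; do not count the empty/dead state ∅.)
Start subset: {q0}
{q0}: on 0 → {q0, q1}, on 1 → {q0, q3}
{q0, q1}: on 0 → {q0, q1}, on 1 → {q0, q2, q3}
{q0, q3}: on 0 → {q0, q1, q4}, on 1 → {q0, q3}
{q0, q2, q3}: on 0 → {q0, q1, q4}, on 1 → {q0, q3}
{q0, q1, q4}: on 0 → {q0, q1}, on 1 → {q0, q2, q3}
Reachable non-empty subsets: {q0}, {q0, q1}, {q0, q3}, {q0, q2, q3}, {q0, q1, q4} — 5 in total.

Final answer: 5 states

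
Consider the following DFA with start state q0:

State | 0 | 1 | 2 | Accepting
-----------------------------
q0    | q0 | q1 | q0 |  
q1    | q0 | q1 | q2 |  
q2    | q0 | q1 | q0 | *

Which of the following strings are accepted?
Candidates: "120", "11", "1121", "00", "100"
"120": q0 → q1 → q2 → q0; q0 is not accepting → rejected
"11": q0 → q1 → q1; q1 is not accepting → rejected
"1121": q0 → q1 → q1 → q2 → q1; q1 is not accepting → rejected
"00": q0 → q0 → q0; q0 is not accepting → rejected
"100": q0 → q1 → q0 → q0; q0 is not accepting → rejected

Final answer: None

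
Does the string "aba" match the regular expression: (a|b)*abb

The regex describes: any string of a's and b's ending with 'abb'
No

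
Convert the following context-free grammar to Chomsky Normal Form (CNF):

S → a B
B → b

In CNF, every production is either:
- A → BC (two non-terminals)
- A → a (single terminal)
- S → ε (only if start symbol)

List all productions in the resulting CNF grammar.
The grammar has no ε-productions or unit productions to eliminate.
S → a B has terminal a in a right-hand side of length ≥ 2: introduce T_a → a and use T_a in place of a.
B → b is already in CNF (single terminal) – keep it.
S → a B becomes S → T_a B.
Resulting CNF grammar (3 productions): T_a → a; B → b; S → T_a B

Final answer: T_a → a; B → b; S → T_a B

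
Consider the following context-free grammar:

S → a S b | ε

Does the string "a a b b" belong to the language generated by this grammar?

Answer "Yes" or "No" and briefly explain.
A derivation exists: S ⇒ a S b ⇒ a a S b b ⇒ a a b b (using S → a S b twice, then S → ε).

Final answer: Yes - a valid derivation exists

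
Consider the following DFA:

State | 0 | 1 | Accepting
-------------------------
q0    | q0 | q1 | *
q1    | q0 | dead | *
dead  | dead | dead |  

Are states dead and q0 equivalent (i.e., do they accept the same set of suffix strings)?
Try the suffix ε (the empty string).
From dead: dead — not accepting.
From q0: q0 — accepting.
The two states disagree on this suffix, so they are not equivalent.

Final answer: No. Distinguishing string: ε (the empty string) - accepted from q0 but not from dead.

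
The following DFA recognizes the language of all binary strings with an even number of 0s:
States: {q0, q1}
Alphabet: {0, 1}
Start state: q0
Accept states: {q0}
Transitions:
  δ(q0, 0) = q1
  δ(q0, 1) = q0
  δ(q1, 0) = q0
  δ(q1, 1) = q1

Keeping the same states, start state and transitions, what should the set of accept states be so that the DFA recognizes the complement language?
The DFA is complete (every state has a transition on every symbol), so the complement
is recognized by the same DFA with accepting and non-accepting states swapped.
Original accept states: {q0}
Complement accept states = All states - Original accept states
= {q0, q1} - {q0}
= {q1}
Complement language: strings with an ODD number of 0s

Final answer: {q1}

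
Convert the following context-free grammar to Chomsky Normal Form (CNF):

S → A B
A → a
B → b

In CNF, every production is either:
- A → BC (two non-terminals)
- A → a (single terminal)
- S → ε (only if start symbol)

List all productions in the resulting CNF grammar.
The grammar has no ε-productions or unit productions to eliminate.
S → A B is already in CNF (two non-terminals) – keep it.
A → a is already in CNF (single terminal) – keep it.
B → b is already in CNF (single terminal) – keep it.
Resulting CNF grammar (3 productions): A → a; B → b; S → A B

Final answer: A → a; B → b; S → A B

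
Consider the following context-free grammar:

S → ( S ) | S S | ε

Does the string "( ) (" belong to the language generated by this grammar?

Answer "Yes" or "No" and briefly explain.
Each production adds parentheses only in matched pairs (S → ( S )) or none at all, so every derived string has equally many '(' and ')'. The string ( ) ( has two '(' and one ')', so it cannot be derived.

Final answer: No - no valid derivation exists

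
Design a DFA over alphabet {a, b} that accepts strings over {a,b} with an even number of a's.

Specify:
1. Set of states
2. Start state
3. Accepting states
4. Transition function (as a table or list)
One valid DFA (any DFA recognizing the same language is acceptable):
States: {q0, q1}
Start: q0
Accepting: {q0}
Transitions (accepting states marked with *):
State | a | b | Accepting
-------------------------
q0    | q1 | q0 | *
q1    | q0 | q1 |  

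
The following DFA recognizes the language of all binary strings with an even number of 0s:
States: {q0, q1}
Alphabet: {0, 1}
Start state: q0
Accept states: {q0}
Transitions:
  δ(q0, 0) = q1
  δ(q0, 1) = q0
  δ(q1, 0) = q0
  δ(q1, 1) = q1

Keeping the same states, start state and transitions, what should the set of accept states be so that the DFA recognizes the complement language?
The DFA is complete (every state has a transition on every symbol), so the complement
is recognized by the same DFA with accepting and non-accepting states swapped.
Original accept states: {q0}
Complement accept states = All states - Original accept states
= {q0, q1} - {q0}
= {q1}
Complement language: strings with an ODD number of 0s

Final answer: {q1}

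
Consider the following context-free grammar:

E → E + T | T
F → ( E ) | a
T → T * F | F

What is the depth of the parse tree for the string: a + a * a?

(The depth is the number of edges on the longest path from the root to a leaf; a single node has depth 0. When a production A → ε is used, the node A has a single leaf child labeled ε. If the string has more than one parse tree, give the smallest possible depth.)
The grammar is unambiguous; the parse tree of a + a * a is:
E → E + T at the root (depth 0).
  Left E (depth 1) → T (2) → F (3) → a (4).
  Right T (depth 1) → T * F; that T (2) → F (3) → a (4); F (2) → a (3).
The longest root-to-leaf paths have 4 edges.
Depth = 4.

Final answer: 4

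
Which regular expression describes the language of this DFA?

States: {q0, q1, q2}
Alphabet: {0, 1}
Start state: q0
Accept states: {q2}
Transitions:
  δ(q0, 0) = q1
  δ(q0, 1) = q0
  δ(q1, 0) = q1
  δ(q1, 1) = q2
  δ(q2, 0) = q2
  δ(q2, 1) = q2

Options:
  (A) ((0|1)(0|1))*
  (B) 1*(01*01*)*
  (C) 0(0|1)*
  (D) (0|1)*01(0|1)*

Testing sample strings against the DFA:
  '0011' -> accepted
  '01' -> accepted
  '101' -> accepted
  '00' -> rejected
Checking each option for a counterexample:
  (A) ((0|1)(0|1))*: ε is rejected by the DFA but matches the regex → eliminated
  (B) 1*(01*01*)*: ε is rejected by the DFA but matches the regex → eliminated
  (C) 0(0|1)*: '0' is rejected by the DFA but matches the regex → eliminated
  (D) (0|1)*01(0|1)*: agrees with the DFA on all strings of length ≤ 4
Only (D) (0|1)*01(0|1)* is consistent with the DFA.

Final answer: (D) (0|1)*01(0|1)*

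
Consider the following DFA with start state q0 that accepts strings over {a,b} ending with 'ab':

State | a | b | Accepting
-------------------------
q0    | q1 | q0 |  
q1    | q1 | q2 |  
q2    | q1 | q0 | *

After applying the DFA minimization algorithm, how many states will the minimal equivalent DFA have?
All 3 states are reachable from q0, so none can be removed as unreachable.
Table-filling: first mark every (accepting, non-accepting) pair as distinguishable (accepting: {q2}; non-accepting: {q0, q1}).
Round 1: (q0, q1) on 'b' go to q0 and q2, already distinguishable → mark.
Every pair of states is distinguishable, so the DFA is already minimal.
Equivalence classes: {q0}, {q1}, {q2} → 3 states.

Final answer: 3 states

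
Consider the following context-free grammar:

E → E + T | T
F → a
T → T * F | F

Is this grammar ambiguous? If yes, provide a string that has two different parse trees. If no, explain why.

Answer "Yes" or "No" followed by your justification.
This is the standard stratified expression grammar: '+' is introduced only by the left-recursive rule E → E + T and '*' only by the left-recursive rule T → T * F, with F → a. For any string, the last '+' must be the one produced at the root E (everything after it is a T containing no '+'), and likewise within each T the last '*' is produced at its root. This fixes the parse tree uniquely (left-associative, '*' binding tighter than '+'), so every string has exactly one parse tree.

Final answer: No - the grammar is unambiguous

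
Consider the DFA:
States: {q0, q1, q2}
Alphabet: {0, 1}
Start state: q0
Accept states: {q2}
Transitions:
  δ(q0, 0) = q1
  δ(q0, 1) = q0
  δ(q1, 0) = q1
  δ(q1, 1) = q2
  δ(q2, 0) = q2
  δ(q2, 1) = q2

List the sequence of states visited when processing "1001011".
Starting at q0
Read '1': q0 -> q0
Read '0': q0 -> q1
Read '0': q1 -> q1
Read '1': q1 -> q2
Read '0': q2 -> q2
Read '1': q2 -> q2
Read '1': q2 -> q2

Final answer: q0 -> q0 -> q1 -> q1 -> q2 -> q2 -> q2 -> q2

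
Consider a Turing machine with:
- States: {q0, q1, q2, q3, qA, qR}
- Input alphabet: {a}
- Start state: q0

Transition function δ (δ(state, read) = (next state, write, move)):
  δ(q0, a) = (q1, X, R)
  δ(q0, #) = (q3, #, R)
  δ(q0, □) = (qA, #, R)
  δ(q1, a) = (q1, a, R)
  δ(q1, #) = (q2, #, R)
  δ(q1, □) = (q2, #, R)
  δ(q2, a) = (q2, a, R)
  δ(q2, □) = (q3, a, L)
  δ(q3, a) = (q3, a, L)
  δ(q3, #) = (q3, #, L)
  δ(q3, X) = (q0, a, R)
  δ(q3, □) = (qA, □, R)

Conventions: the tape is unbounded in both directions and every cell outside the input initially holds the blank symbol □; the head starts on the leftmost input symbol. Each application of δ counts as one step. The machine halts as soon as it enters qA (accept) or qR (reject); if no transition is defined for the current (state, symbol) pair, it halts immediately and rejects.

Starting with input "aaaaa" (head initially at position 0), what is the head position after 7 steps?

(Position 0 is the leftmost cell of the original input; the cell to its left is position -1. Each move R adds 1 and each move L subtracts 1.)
Step 0: [q0]aaaaa (head at position 0)
Step 1: δ(q0, a) = (q1, X, R)  ⊢  X[q1]aaaa (head at position 1)
Step 2: δ(q1, a) = (q1, a, R)  ⊢  Xa[q1]aaa (head at position 2)
Step 3: δ(q1, a) = (q1, a, R)  ⊢  Xaa[q1]aa (head at position 3)
Step 4: δ(q1, a) = (q1, a, R)  ⊢  Xaaa[q1]a (head at position 4)
Step 5: δ(q1, a) = (q1, a, R)  ⊢  Xaaaa[q1]□ (head at position 5)
Step 6: δ(q1, □) = (q2, #, R)  ⊢  Xaaaa#[q2]□ (head at position 6)
Step 7: δ(q2, □) = (q3, a, L)  ⊢  Xaaaa[q3]#a (head at position 5)
Head position after 7 steps: 5

Final answer: Position 5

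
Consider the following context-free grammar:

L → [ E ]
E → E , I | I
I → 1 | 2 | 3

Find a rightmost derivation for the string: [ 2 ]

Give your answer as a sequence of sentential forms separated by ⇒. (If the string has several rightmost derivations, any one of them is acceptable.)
Start with L.
Step 1: the rightmost non-terminal is L; apply L → [ E ]:  [ E ]
Step 2: the rightmost non-terminal is E; apply E → I:  [ I ]
Step 3: the rightmost non-terminal is I; apply I → 2:  [ 2 ]

Final answer: L ⇒ [ E ] ⇒ [ I ] ⇒ [ 2 ]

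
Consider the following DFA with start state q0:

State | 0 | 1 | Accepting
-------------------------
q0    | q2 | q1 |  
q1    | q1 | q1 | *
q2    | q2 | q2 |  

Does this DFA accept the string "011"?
Start in q0.
Read '0': q0 → q2
Read '1': q2 → q2
Read '1': q2 → q2
Final state q2 is not accepting, so the string is rejected.

Final answer: No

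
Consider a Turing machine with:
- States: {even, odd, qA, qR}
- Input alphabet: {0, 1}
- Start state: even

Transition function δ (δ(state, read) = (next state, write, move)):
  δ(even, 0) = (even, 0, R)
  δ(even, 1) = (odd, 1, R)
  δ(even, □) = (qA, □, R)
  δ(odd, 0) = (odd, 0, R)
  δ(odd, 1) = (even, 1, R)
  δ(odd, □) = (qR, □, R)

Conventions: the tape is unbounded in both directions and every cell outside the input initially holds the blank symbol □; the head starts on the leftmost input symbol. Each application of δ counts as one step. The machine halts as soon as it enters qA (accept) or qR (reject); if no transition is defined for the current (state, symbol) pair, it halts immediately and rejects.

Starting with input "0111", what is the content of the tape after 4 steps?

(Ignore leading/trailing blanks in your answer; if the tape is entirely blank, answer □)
Step 0: [even]0111 (head at position 0)
Step 1: δ(even, 0) = (even, 0, R)  ⊢  0[even]111 (head at position 1)
Step 2: δ(even, 1) = (odd, 1, R)  ⊢  01[odd]11 (head at position 2)
Step 3: δ(odd, 1) = (even, 1, R)  ⊢  011[even]1 (head at position 3)
Step 4: δ(even, 1) = (odd, 1, R)  ⊢  0111[odd]□ (head at position 4)
Tape after 4 steps (ignoring surrounding blanks): 0111

Final answer: Tape: 0111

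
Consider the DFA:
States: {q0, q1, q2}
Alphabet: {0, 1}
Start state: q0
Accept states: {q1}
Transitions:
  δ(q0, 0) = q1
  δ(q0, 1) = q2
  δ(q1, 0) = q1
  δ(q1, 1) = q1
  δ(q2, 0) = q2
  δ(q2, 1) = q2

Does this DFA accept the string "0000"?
Processing string "0000":
  q0 --0--> q1
  q1 --0--> q1
  q1 --0--> q1
  q1 --0--> q1
Final state: q1
Accept states: {q1}
q1 is an accept state, so the string is accepted.

Final answer: Yes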